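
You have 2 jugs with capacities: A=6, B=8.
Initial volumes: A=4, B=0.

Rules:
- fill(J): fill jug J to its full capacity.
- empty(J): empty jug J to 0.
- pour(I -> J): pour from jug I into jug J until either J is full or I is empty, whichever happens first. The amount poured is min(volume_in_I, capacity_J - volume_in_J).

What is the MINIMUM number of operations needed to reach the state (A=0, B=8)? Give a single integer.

Answer: 2

Derivation:
BFS from (A=4, B=0). One shortest path:
  1. empty(A) -> (A=0 B=0)
  2. fill(B) -> (A=0 B=8)
Reached target in 2 moves.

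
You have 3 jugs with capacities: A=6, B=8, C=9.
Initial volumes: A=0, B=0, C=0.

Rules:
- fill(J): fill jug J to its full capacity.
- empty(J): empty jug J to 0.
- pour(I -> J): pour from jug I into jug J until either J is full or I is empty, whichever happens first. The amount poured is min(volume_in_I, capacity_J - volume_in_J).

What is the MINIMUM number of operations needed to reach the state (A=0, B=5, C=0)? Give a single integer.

BFS from (A=0, B=0, C=0). One shortest path:
  1. fill(A) -> (A=6 B=0 C=0)
  2. fill(B) -> (A=6 B=8 C=0)
  3. pour(A -> C) -> (A=0 B=8 C=6)
  4. pour(B -> C) -> (A=0 B=5 C=9)
  5. empty(C) -> (A=0 B=5 C=0)
Reached target in 5 moves.

Answer: 5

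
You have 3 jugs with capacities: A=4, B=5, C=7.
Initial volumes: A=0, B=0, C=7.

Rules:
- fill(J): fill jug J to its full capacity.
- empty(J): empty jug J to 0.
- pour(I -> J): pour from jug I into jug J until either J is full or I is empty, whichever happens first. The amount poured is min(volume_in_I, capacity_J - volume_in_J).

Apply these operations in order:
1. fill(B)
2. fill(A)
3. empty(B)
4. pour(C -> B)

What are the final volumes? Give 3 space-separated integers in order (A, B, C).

Step 1: fill(B) -> (A=0 B=5 C=7)
Step 2: fill(A) -> (A=4 B=5 C=7)
Step 3: empty(B) -> (A=4 B=0 C=7)
Step 4: pour(C -> B) -> (A=4 B=5 C=2)

Answer: 4 5 2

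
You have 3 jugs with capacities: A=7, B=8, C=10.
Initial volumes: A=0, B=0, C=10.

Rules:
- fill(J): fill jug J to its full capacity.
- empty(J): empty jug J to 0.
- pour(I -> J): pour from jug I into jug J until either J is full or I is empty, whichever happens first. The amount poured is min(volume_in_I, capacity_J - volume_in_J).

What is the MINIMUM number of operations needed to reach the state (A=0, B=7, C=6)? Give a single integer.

BFS from (A=0, B=0, C=10). One shortest path:
  1. pour(C -> A) -> (A=7 B=0 C=3)
  2. empty(A) -> (A=0 B=0 C=3)
  3. pour(C -> A) -> (A=3 B=0 C=0)
  4. fill(C) -> (A=3 B=0 C=10)
  5. pour(C -> A) -> (A=7 B=0 C=6)
  6. pour(A -> B) -> (A=0 B=7 C=6)
Reached target in 6 moves.

Answer: 6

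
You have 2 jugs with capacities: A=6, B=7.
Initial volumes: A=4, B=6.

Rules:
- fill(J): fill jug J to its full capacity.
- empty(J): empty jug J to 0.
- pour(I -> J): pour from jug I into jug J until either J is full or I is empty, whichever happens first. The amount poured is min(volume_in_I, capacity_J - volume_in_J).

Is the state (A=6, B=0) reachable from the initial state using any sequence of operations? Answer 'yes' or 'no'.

Answer: yes

Derivation:
BFS from (A=4, B=6):
  1. fill(A) -> (A=6 B=6)
  2. empty(B) -> (A=6 B=0)
Target reached → yes.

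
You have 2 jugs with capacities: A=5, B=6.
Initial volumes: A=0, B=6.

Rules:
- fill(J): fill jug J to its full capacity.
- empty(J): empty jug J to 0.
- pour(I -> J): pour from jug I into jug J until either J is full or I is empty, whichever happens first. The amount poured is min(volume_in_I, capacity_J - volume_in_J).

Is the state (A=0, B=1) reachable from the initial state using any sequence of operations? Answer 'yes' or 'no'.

Answer: yes

Derivation:
BFS from (A=0, B=6):
  1. pour(B -> A) -> (A=5 B=1)
  2. empty(A) -> (A=0 B=1)
Target reached → yes.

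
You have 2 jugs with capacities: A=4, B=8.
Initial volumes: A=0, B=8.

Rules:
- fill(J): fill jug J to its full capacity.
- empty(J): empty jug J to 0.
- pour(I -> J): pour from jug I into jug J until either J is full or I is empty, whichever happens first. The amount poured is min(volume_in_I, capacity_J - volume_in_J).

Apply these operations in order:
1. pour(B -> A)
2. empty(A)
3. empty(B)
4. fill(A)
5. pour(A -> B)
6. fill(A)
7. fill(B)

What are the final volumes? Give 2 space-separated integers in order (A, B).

Answer: 4 8

Derivation:
Step 1: pour(B -> A) -> (A=4 B=4)
Step 2: empty(A) -> (A=0 B=4)
Step 3: empty(B) -> (A=0 B=0)
Step 4: fill(A) -> (A=4 B=0)
Step 5: pour(A -> B) -> (A=0 B=4)
Step 6: fill(A) -> (A=4 B=4)
Step 7: fill(B) -> (A=4 B=8)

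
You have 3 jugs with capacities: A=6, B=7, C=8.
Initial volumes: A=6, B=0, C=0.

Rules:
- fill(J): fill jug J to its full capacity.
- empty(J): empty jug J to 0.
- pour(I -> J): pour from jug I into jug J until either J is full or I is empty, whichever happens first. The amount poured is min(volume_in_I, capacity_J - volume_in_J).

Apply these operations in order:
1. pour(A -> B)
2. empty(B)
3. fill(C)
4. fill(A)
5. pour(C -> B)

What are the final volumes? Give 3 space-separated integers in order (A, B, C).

Answer: 6 7 1

Derivation:
Step 1: pour(A -> B) -> (A=0 B=6 C=0)
Step 2: empty(B) -> (A=0 B=0 C=0)
Step 3: fill(C) -> (A=0 B=0 C=8)
Step 4: fill(A) -> (A=6 B=0 C=8)
Step 5: pour(C -> B) -> (A=6 B=7 C=1)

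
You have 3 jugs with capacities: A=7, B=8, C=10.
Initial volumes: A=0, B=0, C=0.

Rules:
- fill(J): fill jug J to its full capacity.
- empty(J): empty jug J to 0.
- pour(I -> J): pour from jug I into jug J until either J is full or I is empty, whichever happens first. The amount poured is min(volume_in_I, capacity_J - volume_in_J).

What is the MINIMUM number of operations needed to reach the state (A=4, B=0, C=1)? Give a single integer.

Answer: 7

Derivation:
BFS from (A=0, B=0, C=0). One shortest path:
  1. fill(A) -> (A=7 B=0 C=0)
  2. fill(B) -> (A=7 B=8 C=0)
  3. pour(A -> C) -> (A=0 B=8 C=7)
  4. pour(B -> A) -> (A=7 B=1 C=7)
  5. pour(A -> C) -> (A=4 B=1 C=10)
  6. empty(C) -> (A=4 B=1 C=0)
  7. pour(B -> C) -> (A=4 B=0 C=1)
Reached target in 7 moves.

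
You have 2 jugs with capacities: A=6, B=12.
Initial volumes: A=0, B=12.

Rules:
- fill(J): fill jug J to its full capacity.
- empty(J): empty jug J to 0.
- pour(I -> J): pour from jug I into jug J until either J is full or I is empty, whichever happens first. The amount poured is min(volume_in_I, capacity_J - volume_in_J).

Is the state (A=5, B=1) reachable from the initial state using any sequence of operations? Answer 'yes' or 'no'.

BFS explored all 6 reachable states.
Reachable set includes: (0,0), (0,6), (0,12), (6,0), (6,6), (6,12)
Target (A=5, B=1) not in reachable set → no.

Answer: no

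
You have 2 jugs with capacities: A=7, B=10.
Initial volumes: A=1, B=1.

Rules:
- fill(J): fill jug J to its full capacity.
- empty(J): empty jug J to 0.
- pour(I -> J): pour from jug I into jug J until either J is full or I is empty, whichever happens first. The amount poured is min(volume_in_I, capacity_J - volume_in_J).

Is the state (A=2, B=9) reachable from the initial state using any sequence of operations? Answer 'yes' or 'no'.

BFS explored all 35 reachable states.
Reachable set includes: (0,0), (0,1), (0,2), (0,3), (0,4), (0,5), (0,6), (0,7), (0,8), (0,9), (0,10), (1,0) ...
Target (A=2, B=9) not in reachable set → no.

Answer: no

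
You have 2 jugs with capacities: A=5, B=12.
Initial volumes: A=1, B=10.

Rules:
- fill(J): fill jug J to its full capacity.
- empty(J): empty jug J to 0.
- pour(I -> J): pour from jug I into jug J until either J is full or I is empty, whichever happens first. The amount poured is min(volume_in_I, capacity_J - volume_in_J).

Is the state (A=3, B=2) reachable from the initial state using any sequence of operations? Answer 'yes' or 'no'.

BFS explored all 35 reachable states.
Reachable set includes: (0,0), (0,1), (0,2), (0,3), (0,4), (0,5), (0,6), (0,7), (0,8), (0,9), (0,10), (0,11) ...
Target (A=3, B=2) not in reachable set → no.

Answer: no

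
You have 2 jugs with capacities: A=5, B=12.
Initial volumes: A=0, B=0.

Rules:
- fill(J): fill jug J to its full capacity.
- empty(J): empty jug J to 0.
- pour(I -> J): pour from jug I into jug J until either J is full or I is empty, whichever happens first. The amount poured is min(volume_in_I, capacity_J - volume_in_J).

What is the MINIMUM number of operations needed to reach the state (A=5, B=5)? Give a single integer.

Answer: 3

Derivation:
BFS from (A=0, B=0). One shortest path:
  1. fill(A) -> (A=5 B=0)
  2. pour(A -> B) -> (A=0 B=5)
  3. fill(A) -> (A=5 B=5)
Reached target in 3 moves.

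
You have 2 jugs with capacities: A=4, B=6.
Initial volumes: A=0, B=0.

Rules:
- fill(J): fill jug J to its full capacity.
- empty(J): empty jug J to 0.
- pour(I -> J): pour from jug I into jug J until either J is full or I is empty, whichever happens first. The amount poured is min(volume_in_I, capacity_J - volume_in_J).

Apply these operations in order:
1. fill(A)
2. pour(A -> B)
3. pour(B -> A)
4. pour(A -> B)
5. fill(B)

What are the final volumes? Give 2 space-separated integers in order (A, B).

Step 1: fill(A) -> (A=4 B=0)
Step 2: pour(A -> B) -> (A=0 B=4)
Step 3: pour(B -> A) -> (A=4 B=0)
Step 4: pour(A -> B) -> (A=0 B=4)
Step 5: fill(B) -> (A=0 B=6)

Answer: 0 6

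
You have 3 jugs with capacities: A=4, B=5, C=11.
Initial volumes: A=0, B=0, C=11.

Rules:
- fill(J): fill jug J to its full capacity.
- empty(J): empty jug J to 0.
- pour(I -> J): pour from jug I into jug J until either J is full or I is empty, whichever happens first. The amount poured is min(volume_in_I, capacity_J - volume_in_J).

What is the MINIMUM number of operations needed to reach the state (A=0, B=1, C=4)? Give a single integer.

BFS from (A=0, B=0, C=11). One shortest path:
  1. fill(B) -> (A=0 B=5 C=11)
  2. empty(C) -> (A=0 B=5 C=0)
  3. pour(B -> A) -> (A=4 B=1 C=0)
  4. pour(A -> C) -> (A=0 B=1 C=4)
Reached target in 4 moves.

Answer: 4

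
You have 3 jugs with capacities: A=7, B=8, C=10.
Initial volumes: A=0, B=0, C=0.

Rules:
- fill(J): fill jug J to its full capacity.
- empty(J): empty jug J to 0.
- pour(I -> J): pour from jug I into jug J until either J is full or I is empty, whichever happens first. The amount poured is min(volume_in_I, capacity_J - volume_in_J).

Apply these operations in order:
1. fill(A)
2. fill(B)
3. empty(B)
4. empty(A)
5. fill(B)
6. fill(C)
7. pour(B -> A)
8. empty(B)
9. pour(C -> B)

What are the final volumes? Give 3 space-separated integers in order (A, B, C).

Step 1: fill(A) -> (A=7 B=0 C=0)
Step 2: fill(B) -> (A=7 B=8 C=0)
Step 3: empty(B) -> (A=7 B=0 C=0)
Step 4: empty(A) -> (A=0 B=0 C=0)
Step 5: fill(B) -> (A=0 B=8 C=0)
Step 6: fill(C) -> (A=0 B=8 C=10)
Step 7: pour(B -> A) -> (A=7 B=1 C=10)
Step 8: empty(B) -> (A=7 B=0 C=10)
Step 9: pour(C -> B) -> (A=7 B=8 C=2)

Answer: 7 8 2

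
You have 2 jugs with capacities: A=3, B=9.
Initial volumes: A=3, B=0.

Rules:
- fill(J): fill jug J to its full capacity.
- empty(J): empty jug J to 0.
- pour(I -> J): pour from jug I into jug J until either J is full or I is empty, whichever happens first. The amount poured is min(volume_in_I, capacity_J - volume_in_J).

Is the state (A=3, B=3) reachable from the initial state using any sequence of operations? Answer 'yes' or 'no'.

Answer: yes

Derivation:
BFS from (A=3, B=0):
  1. pour(A -> B) -> (A=0 B=3)
  2. fill(A) -> (A=3 B=3)
Target reached → yes.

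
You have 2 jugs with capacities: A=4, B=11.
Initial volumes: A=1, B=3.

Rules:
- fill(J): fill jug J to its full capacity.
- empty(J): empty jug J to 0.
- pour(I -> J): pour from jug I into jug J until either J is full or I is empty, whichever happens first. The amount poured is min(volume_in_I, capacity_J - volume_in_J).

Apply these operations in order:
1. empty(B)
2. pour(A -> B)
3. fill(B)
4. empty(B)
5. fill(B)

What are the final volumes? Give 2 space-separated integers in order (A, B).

Answer: 0 11

Derivation:
Step 1: empty(B) -> (A=1 B=0)
Step 2: pour(A -> B) -> (A=0 B=1)
Step 3: fill(B) -> (A=0 B=11)
Step 4: empty(B) -> (A=0 B=0)
Step 5: fill(B) -> (A=0 B=11)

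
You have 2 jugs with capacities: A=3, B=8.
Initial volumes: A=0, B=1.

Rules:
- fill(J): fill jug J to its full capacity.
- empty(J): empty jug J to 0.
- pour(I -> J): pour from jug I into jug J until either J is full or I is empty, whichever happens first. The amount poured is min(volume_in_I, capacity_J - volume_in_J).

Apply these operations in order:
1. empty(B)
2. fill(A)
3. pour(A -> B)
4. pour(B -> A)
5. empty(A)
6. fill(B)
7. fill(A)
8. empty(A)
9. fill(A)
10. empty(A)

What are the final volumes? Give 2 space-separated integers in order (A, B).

Step 1: empty(B) -> (A=0 B=0)
Step 2: fill(A) -> (A=3 B=0)
Step 3: pour(A -> B) -> (A=0 B=3)
Step 4: pour(B -> A) -> (A=3 B=0)
Step 5: empty(A) -> (A=0 B=0)
Step 6: fill(B) -> (A=0 B=8)
Step 7: fill(A) -> (A=3 B=8)
Step 8: empty(A) -> (A=0 B=8)
Step 9: fill(A) -> (A=3 B=8)
Step 10: empty(A) -> (A=0 B=8)

Answer: 0 8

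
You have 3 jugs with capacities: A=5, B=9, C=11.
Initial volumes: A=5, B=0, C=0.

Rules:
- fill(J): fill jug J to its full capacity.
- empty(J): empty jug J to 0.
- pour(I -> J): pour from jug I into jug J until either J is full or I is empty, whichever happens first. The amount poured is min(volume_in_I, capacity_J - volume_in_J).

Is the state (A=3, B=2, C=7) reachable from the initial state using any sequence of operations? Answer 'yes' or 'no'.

BFS explored all 400 reachable states.
Reachable set includes: (0,0,0), (0,0,1), (0,0,2), (0,0,3), (0,0,4), (0,0,5), (0,0,6), (0,0,7), (0,0,8), (0,0,9), (0,0,10), (0,0,11) ...
Target (A=3, B=2, C=7) not in reachable set → no.

Answer: no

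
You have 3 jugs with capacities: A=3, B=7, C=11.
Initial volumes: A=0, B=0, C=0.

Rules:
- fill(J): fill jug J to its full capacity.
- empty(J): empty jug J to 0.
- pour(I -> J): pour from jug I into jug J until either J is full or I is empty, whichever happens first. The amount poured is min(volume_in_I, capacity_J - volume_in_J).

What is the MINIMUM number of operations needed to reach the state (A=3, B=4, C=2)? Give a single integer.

BFS from (A=0, B=0, C=0). One shortest path:
  1. fill(A) -> (A=3 B=0 C=0)
  2. pour(A -> B) -> (A=0 B=3 C=0)
  3. fill(A) -> (A=3 B=3 C=0)
  4. pour(A -> B) -> (A=0 B=6 C=0)
  5. fill(A) -> (A=3 B=6 C=0)
  6. pour(A -> B) -> (A=2 B=7 C=0)
  7. pour(A -> C) -> (A=0 B=7 C=2)
  8. pour(B -> A) -> (A=3 B=4 C=2)
Reached target in 8 moves.

Answer: 8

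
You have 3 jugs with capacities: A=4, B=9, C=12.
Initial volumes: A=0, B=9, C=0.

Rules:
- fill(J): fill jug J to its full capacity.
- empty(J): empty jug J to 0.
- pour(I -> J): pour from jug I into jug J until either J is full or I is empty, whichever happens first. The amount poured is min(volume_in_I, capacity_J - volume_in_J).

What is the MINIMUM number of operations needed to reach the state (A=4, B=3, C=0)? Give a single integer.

BFS from (A=0, B=9, C=0). One shortest path:
  1. fill(A) -> (A=4 B=9 C=0)
  2. empty(B) -> (A=4 B=0 C=0)
  3. fill(C) -> (A=4 B=0 C=12)
  4. pour(C -> B) -> (A=4 B=9 C=3)
  5. empty(B) -> (A=4 B=0 C=3)
  6. pour(C -> B) -> (A=4 B=3 C=0)
Reached target in 6 moves.

Answer: 6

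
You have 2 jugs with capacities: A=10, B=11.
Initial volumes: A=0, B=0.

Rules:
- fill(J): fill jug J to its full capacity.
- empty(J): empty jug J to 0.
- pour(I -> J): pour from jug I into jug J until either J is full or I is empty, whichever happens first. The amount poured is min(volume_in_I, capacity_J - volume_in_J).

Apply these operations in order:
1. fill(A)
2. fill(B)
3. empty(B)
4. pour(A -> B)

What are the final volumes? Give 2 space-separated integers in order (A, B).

Step 1: fill(A) -> (A=10 B=0)
Step 2: fill(B) -> (A=10 B=11)
Step 3: empty(B) -> (A=10 B=0)
Step 4: pour(A -> B) -> (A=0 B=10)

Answer: 0 10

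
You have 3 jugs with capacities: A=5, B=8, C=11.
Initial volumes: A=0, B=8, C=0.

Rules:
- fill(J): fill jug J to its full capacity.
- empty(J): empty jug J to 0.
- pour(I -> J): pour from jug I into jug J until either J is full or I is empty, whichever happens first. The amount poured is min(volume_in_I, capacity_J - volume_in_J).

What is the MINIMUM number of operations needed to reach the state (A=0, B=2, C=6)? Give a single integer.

Answer: 5

Derivation:
BFS from (A=0, B=8, C=0). One shortest path:
  1. fill(A) -> (A=5 B=8 C=0)
  2. pour(A -> C) -> (A=0 B=8 C=5)
  3. pour(B -> C) -> (A=0 B=2 C=11)
  4. pour(C -> A) -> (A=5 B=2 C=6)
  5. empty(A) -> (A=0 B=2 C=6)
Reached target in 5 moves.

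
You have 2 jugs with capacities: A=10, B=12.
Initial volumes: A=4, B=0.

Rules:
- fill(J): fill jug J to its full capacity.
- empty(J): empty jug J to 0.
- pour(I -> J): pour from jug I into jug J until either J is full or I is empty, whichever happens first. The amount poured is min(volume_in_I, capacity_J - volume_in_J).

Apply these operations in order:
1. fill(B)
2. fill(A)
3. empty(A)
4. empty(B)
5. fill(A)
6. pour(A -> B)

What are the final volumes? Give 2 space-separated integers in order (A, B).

Step 1: fill(B) -> (A=4 B=12)
Step 2: fill(A) -> (A=10 B=12)
Step 3: empty(A) -> (A=0 B=12)
Step 4: empty(B) -> (A=0 B=0)
Step 5: fill(A) -> (A=10 B=0)
Step 6: pour(A -> B) -> (A=0 B=10)

Answer: 0 10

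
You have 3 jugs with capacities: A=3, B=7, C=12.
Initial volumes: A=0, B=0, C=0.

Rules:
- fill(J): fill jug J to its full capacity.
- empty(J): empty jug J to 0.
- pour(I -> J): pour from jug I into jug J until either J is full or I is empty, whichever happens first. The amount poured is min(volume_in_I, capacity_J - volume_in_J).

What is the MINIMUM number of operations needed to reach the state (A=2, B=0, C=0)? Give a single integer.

Answer: 6

Derivation:
BFS from (A=0, B=0, C=0). One shortest path:
  1. fill(B) -> (A=0 B=7 C=0)
  2. pour(B -> C) -> (A=0 B=0 C=7)
  3. fill(B) -> (A=0 B=7 C=7)
  4. pour(B -> C) -> (A=0 B=2 C=12)
  5. empty(C) -> (A=0 B=2 C=0)
  6. pour(B -> A) -> (A=2 B=0 C=0)
Reached target in 6 moves.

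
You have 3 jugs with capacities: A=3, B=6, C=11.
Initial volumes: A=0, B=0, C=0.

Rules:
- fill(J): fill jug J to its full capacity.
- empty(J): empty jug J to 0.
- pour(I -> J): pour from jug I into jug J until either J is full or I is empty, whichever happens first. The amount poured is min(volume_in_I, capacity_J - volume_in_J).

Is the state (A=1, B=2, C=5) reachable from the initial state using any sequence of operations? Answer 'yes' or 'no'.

BFS explored all 236 reachable states.
Reachable set includes: (0,0,0), (0,0,1), (0,0,2), (0,0,3), (0,0,4), (0,0,5), (0,0,6), (0,0,7), (0,0,8), (0,0,9), (0,0,10), (0,0,11) ...
Target (A=1, B=2, C=5) not in reachable set → no.

Answer: no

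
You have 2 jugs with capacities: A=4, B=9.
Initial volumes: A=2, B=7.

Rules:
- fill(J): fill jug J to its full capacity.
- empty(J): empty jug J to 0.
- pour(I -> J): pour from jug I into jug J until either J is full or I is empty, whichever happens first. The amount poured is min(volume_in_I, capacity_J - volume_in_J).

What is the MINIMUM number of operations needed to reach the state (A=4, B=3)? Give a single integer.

Answer: 2

Derivation:
BFS from (A=2, B=7). One shortest path:
  1. empty(A) -> (A=0 B=7)
  2. pour(B -> A) -> (A=4 B=3)
Reached target in 2 moves.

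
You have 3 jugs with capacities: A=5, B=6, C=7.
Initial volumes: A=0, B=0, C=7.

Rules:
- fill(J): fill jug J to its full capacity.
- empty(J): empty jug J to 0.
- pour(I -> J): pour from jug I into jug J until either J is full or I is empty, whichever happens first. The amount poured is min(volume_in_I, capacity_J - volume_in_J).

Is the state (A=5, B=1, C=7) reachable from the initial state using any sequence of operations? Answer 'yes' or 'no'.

Answer: yes

Derivation:
BFS from (A=0, B=0, C=7):
  1. fill(B) -> (A=0 B=6 C=7)
  2. pour(B -> A) -> (A=5 B=1 C=7)
Target reached → yes.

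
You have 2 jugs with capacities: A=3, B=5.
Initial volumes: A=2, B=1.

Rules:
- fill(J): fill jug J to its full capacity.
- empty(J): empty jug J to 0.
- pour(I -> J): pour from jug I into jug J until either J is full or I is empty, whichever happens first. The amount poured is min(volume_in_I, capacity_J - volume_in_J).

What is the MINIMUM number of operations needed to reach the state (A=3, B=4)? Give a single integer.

BFS from (A=2, B=1). One shortest path:
  1. fill(B) -> (A=2 B=5)
  2. pour(B -> A) -> (A=3 B=4)
Reached target in 2 moves.

Answer: 2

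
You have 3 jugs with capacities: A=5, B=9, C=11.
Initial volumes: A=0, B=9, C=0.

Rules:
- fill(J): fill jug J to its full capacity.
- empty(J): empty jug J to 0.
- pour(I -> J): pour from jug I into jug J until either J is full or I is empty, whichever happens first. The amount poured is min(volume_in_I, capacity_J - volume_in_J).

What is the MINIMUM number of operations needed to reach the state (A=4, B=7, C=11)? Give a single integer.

BFS from (A=0, B=9, C=0). One shortest path:
  1. pour(B -> A) -> (A=5 B=4 C=0)
  2. empty(A) -> (A=0 B=4 C=0)
  3. pour(B -> A) -> (A=4 B=0 C=0)
  4. fill(B) -> (A=4 B=9 C=0)
  5. pour(B -> C) -> (A=4 B=0 C=9)
  6. fill(B) -> (A=4 B=9 C=9)
  7. pour(B -> C) -> (A=4 B=7 C=11)
Reached target in 7 moves.

Answer: 7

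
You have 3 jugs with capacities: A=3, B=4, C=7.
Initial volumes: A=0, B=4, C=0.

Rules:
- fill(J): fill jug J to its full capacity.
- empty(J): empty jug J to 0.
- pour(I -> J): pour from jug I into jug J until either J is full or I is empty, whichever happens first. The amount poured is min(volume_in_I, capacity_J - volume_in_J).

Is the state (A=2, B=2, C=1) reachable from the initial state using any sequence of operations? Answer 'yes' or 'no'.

BFS explored all 124 reachable states.
Reachable set includes: (0,0,0), (0,0,1), (0,0,2), (0,0,3), (0,0,4), (0,0,5), (0,0,6), (0,0,7), (0,1,0), (0,1,1), (0,1,2), (0,1,3) ...
Target (A=2, B=2, C=1) not in reachable set → no.

Answer: no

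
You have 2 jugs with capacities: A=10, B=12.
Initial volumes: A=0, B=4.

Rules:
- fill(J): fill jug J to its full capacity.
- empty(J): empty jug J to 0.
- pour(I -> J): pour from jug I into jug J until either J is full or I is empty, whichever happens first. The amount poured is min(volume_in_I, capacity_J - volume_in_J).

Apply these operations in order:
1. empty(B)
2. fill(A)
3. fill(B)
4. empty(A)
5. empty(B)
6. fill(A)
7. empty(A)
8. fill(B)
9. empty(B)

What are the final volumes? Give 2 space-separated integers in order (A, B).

Step 1: empty(B) -> (A=0 B=0)
Step 2: fill(A) -> (A=10 B=0)
Step 3: fill(B) -> (A=10 B=12)
Step 4: empty(A) -> (A=0 B=12)
Step 5: empty(B) -> (A=0 B=0)
Step 6: fill(A) -> (A=10 B=0)
Step 7: empty(A) -> (A=0 B=0)
Step 8: fill(B) -> (A=0 B=12)
Step 9: empty(B) -> (A=0 B=0)

Answer: 0 0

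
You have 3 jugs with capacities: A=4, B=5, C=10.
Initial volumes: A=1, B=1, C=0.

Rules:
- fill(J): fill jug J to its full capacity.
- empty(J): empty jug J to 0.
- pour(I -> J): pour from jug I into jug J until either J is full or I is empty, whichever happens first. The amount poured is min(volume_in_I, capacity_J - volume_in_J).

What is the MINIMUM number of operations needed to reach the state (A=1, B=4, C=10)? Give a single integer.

Answer: 5

Derivation:
BFS from (A=1, B=1, C=0). One shortest path:
  1. fill(A) -> (A=4 B=1 C=0)
  2. pour(A -> C) -> (A=0 B=1 C=4)
  3. pour(B -> A) -> (A=1 B=0 C=4)
  4. pour(C -> B) -> (A=1 B=4 C=0)
  5. fill(C) -> (A=1 B=4 C=10)
Reached target in 5 moves.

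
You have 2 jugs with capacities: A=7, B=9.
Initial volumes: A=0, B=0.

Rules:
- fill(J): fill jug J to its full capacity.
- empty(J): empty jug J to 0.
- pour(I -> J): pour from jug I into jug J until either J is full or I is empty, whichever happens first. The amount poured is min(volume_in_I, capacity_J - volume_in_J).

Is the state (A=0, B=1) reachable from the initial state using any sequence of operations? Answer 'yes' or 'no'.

BFS from (A=0, B=0):
  1. fill(A) -> (A=7 B=0)
  2. pour(A -> B) -> (A=0 B=7)
  3. fill(A) -> (A=7 B=7)
  4. pour(A -> B) -> (A=5 B=9)
  5. empty(B) -> (A=5 B=0)
  6. pour(A -> B) -> (A=0 B=5)
  7. fill(A) -> (A=7 B=5)
  8. pour(A -> B) -> (A=3 B=9)
  9. empty(B) -> (A=3 B=0)
  10. pour(A -> B) -> (A=0 B=3)
  11. fill(A) -> (A=7 B=3)
  12. pour(A -> B) -> (A=1 B=9)
  13. empty(B) -> (A=1 B=0)
  14. pour(A -> B) -> (A=0 B=1)
Target reached → yes.

Answer: yes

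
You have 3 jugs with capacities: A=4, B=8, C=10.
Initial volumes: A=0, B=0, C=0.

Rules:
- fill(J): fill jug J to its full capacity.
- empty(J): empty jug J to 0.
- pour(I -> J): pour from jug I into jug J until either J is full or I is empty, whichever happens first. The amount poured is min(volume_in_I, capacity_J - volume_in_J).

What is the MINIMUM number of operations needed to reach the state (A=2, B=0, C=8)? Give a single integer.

BFS from (A=0, B=0, C=0). One shortest path:
  1. fill(C) -> (A=0 B=0 C=10)
  2. pour(C -> B) -> (A=0 B=8 C=2)
  3. pour(C -> A) -> (A=2 B=8 C=0)
  4. pour(B -> C) -> (A=2 B=0 C=8)
Reached target in 4 moves.

Answer: 4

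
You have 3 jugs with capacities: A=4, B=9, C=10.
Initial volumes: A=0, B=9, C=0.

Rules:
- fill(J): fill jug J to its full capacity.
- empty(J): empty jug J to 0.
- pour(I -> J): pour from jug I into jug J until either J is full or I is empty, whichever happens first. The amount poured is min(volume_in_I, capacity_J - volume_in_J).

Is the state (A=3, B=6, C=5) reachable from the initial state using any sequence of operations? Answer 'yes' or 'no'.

Answer: no

Derivation:
BFS explored all 334 reachable states.
Reachable set includes: (0,0,0), (0,0,1), (0,0,2), (0,0,3), (0,0,4), (0,0,5), (0,0,6), (0,0,7), (0,0,8), (0,0,9), (0,0,10), (0,1,0) ...
Target (A=3, B=6, C=5) not in reachable set → no.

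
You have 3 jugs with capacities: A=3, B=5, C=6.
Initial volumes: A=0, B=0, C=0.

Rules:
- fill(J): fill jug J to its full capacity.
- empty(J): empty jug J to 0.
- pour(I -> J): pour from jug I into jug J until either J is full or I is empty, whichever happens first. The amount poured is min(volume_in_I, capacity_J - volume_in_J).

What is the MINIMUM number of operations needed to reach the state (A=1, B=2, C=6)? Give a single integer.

BFS from (A=0, B=0, C=0). One shortest path:
  1. fill(A) -> (A=3 B=0 C=0)
  2. fill(C) -> (A=3 B=0 C=6)
  3. pour(A -> B) -> (A=0 B=3 C=6)
  4. pour(C -> A) -> (A=3 B=3 C=3)
  5. pour(A -> B) -> (A=1 B=5 C=3)
  6. pour(B -> C) -> (A=1 B=2 C=6)
Reached target in 6 moves.

Answer: 6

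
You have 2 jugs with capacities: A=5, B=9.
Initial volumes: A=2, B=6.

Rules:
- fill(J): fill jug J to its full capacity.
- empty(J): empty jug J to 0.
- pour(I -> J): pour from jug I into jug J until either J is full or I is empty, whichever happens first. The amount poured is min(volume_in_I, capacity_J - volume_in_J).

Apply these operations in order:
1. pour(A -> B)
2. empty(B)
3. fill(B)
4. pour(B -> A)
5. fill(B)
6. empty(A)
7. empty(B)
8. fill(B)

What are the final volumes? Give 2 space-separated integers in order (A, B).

Answer: 0 9

Derivation:
Step 1: pour(A -> B) -> (A=0 B=8)
Step 2: empty(B) -> (A=0 B=0)
Step 3: fill(B) -> (A=0 B=9)
Step 4: pour(B -> A) -> (A=5 B=4)
Step 5: fill(B) -> (A=5 B=9)
Step 6: empty(A) -> (A=0 B=9)
Step 7: empty(B) -> (A=0 B=0)
Step 8: fill(B) -> (A=0 B=9)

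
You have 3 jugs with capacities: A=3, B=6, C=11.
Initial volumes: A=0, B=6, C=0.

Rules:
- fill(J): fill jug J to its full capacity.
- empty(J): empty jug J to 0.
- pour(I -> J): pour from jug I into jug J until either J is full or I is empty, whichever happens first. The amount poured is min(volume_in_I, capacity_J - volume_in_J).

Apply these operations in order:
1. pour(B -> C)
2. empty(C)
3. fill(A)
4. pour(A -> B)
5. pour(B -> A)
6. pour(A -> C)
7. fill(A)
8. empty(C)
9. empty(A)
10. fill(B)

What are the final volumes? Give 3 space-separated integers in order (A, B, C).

Step 1: pour(B -> C) -> (A=0 B=0 C=6)
Step 2: empty(C) -> (A=0 B=0 C=0)
Step 3: fill(A) -> (A=3 B=0 C=0)
Step 4: pour(A -> B) -> (A=0 B=3 C=0)
Step 5: pour(B -> A) -> (A=3 B=0 C=0)
Step 6: pour(A -> C) -> (A=0 B=0 C=3)
Step 7: fill(A) -> (A=3 B=0 C=3)
Step 8: empty(C) -> (A=3 B=0 C=0)
Step 9: empty(A) -> (A=0 B=0 C=0)
Step 10: fill(B) -> (A=0 B=6 C=0)

Answer: 0 6 0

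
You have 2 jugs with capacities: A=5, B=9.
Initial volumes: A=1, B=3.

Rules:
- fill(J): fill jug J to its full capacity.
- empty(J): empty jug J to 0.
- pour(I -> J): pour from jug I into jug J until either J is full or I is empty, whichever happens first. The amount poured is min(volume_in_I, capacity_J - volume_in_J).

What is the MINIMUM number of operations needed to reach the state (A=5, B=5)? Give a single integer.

BFS from (A=1, B=3). One shortest path:
  1. fill(B) -> (A=1 B=9)
  2. pour(B -> A) -> (A=5 B=5)
Reached target in 2 moves.

Answer: 2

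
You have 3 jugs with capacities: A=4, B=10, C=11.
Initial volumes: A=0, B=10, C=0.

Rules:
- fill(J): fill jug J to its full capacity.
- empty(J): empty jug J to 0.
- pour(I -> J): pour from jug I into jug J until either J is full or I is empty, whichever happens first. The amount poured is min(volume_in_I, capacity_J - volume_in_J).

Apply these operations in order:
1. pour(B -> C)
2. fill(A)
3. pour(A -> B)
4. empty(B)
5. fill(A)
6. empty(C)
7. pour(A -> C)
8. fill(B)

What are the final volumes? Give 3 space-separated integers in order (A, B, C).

Step 1: pour(B -> C) -> (A=0 B=0 C=10)
Step 2: fill(A) -> (A=4 B=0 C=10)
Step 3: pour(A -> B) -> (A=0 B=4 C=10)
Step 4: empty(B) -> (A=0 B=0 C=10)
Step 5: fill(A) -> (A=4 B=0 C=10)
Step 6: empty(C) -> (A=4 B=0 C=0)
Step 7: pour(A -> C) -> (A=0 B=0 C=4)
Step 8: fill(B) -> (A=0 B=10 C=4)

Answer: 0 10 4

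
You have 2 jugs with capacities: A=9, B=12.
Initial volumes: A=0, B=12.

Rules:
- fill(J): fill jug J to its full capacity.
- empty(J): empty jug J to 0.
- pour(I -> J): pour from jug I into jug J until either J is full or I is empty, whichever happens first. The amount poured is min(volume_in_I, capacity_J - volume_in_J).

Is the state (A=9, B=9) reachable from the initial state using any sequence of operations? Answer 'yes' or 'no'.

BFS from (A=0, B=12):
  1. fill(A) -> (A=9 B=12)
  2. empty(B) -> (A=9 B=0)
  3. pour(A -> B) -> (A=0 B=9)
  4. fill(A) -> (A=9 B=9)
Target reached → yes.

Answer: yes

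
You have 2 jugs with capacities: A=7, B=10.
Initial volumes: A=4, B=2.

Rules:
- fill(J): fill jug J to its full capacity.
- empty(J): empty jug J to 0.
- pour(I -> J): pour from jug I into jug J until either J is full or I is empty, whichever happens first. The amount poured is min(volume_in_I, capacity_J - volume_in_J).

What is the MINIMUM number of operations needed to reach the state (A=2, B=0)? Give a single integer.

BFS from (A=4, B=2). One shortest path:
  1. empty(A) -> (A=0 B=2)
  2. pour(B -> A) -> (A=2 B=0)
Reached target in 2 moves.

Answer: 2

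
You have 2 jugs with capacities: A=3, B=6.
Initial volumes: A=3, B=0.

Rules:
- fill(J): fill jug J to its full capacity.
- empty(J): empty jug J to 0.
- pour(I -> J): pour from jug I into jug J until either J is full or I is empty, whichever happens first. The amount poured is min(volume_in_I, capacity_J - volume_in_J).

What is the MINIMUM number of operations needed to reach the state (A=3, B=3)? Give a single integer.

BFS from (A=3, B=0). One shortest path:
  1. pour(A -> B) -> (A=0 B=3)
  2. fill(A) -> (A=3 B=3)
Reached target in 2 moves.

Answer: 2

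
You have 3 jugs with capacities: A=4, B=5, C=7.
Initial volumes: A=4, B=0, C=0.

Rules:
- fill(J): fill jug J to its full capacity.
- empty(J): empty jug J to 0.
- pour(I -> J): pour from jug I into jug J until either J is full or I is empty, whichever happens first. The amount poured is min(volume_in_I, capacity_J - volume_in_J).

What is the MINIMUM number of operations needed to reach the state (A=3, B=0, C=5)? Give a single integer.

Answer: 4

Derivation:
BFS from (A=4, B=0, C=0). One shortest path:
  1. pour(A -> B) -> (A=0 B=4 C=0)
  2. fill(A) -> (A=4 B=4 C=0)
  3. pour(A -> B) -> (A=3 B=5 C=0)
  4. pour(B -> C) -> (A=3 B=0 C=5)
Reached target in 4 moves.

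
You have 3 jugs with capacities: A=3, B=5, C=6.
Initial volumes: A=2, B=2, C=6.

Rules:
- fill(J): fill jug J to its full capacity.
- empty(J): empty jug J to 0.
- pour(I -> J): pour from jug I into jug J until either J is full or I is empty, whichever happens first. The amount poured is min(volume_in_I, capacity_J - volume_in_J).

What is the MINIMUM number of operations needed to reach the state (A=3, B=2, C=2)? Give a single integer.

BFS from (A=2, B=2, C=6). One shortest path:
  1. empty(C) -> (A=2 B=2 C=0)
  2. pour(A -> C) -> (A=0 B=2 C=2)
  3. fill(A) -> (A=3 B=2 C=2)
Reached target in 3 moves.

Answer: 3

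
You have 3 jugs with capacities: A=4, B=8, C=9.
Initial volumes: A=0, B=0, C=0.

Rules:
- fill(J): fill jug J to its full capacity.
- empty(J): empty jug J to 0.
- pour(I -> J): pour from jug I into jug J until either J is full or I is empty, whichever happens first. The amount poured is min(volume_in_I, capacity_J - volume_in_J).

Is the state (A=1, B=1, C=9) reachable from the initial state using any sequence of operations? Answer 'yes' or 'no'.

BFS from (A=0, B=0, C=0):
  1. fill(C) -> (A=0 B=0 C=9)
  2. pour(C -> B) -> (A=0 B=8 C=1)
  3. empty(B) -> (A=0 B=0 C=1)
  4. pour(C -> A) -> (A=1 B=0 C=0)
  5. fill(C) -> (A=1 B=0 C=9)
  6. pour(C -> B) -> (A=1 B=8 C=1)
  7. empty(B) -> (A=1 B=0 C=1)
  8. pour(C -> B) -> (A=1 B=1 C=0)
  9. fill(C) -> (A=1 B=1 C=9)
Target reached → yes.

Answer: yes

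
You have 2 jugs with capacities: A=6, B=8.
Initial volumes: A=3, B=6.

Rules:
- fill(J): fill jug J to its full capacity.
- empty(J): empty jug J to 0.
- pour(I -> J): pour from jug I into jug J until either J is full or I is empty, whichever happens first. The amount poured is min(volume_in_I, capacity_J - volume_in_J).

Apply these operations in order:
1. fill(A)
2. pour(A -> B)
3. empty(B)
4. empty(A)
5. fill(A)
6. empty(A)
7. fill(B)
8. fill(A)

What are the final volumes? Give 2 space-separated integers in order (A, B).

Answer: 6 8

Derivation:
Step 1: fill(A) -> (A=6 B=6)
Step 2: pour(A -> B) -> (A=4 B=8)
Step 3: empty(B) -> (A=4 B=0)
Step 4: empty(A) -> (A=0 B=0)
Step 5: fill(A) -> (A=6 B=0)
Step 6: empty(A) -> (A=0 B=0)
Step 7: fill(B) -> (A=0 B=8)
Step 8: fill(A) -> (A=6 B=8)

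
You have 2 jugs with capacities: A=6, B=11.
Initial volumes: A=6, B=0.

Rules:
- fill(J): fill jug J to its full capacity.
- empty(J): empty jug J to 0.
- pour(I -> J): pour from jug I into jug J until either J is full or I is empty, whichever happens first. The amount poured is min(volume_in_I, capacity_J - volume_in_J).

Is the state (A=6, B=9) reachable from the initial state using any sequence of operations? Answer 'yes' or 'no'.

Answer: yes

Derivation:
BFS from (A=6, B=0):
  1. empty(A) -> (A=0 B=0)
  2. fill(B) -> (A=0 B=11)
  3. pour(B -> A) -> (A=6 B=5)
  4. empty(A) -> (A=0 B=5)
  5. pour(B -> A) -> (A=5 B=0)
  6. fill(B) -> (A=5 B=11)
  7. pour(B -> A) -> (A=6 B=10)
  8. empty(A) -> (A=0 B=10)
  9. pour(B -> A) -> (A=6 B=4)
  10. empty(A) -> (A=0 B=4)
  11. pour(B -> A) -> (A=4 B=0)
  12. fill(B) -> (A=4 B=11)
  13. pour(B -> A) -> (A=6 B=9)
Target reached → yes.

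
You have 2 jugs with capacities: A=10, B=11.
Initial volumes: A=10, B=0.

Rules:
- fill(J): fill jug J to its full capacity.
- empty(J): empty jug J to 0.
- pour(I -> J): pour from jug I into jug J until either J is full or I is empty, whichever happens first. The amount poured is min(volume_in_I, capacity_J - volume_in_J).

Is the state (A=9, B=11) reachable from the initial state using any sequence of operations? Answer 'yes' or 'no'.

Answer: yes

Derivation:
BFS from (A=10, B=0):
  1. pour(A -> B) -> (A=0 B=10)
  2. fill(A) -> (A=10 B=10)
  3. pour(A -> B) -> (A=9 B=11)
Target reached → yes.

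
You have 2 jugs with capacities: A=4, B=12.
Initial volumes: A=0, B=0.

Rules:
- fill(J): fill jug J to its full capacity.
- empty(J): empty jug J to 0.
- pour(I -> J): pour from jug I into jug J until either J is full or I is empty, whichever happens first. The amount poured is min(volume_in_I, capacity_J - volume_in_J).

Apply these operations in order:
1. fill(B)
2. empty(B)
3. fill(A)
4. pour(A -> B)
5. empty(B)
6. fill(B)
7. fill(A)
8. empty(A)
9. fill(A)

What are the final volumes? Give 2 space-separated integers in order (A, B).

Step 1: fill(B) -> (A=0 B=12)
Step 2: empty(B) -> (A=0 B=0)
Step 3: fill(A) -> (A=4 B=0)
Step 4: pour(A -> B) -> (A=0 B=4)
Step 5: empty(B) -> (A=0 B=0)
Step 6: fill(B) -> (A=0 B=12)
Step 7: fill(A) -> (A=4 B=12)
Step 8: empty(A) -> (A=0 B=12)
Step 9: fill(A) -> (A=4 B=12)

Answer: 4 12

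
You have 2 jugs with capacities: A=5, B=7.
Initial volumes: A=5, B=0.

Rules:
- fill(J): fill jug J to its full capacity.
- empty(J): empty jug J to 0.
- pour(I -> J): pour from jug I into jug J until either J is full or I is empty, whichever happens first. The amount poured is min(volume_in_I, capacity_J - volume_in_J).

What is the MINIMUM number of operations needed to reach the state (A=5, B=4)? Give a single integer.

BFS from (A=5, B=0). One shortest path:
  1. empty(A) -> (A=0 B=0)
  2. fill(B) -> (A=0 B=7)
  3. pour(B -> A) -> (A=5 B=2)
  4. empty(A) -> (A=0 B=2)
  5. pour(B -> A) -> (A=2 B=0)
  6. fill(B) -> (A=2 B=7)
  7. pour(B -> A) -> (A=5 B=4)
Reached target in 7 moves.

Answer: 7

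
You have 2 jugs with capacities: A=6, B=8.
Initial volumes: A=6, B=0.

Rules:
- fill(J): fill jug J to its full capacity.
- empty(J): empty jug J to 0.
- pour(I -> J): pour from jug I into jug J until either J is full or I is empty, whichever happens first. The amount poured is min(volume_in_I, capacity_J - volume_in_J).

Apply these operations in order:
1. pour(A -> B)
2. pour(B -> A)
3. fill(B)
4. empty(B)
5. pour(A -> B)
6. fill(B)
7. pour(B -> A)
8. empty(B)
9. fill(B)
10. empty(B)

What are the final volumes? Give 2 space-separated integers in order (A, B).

Answer: 6 0

Derivation:
Step 1: pour(A -> B) -> (A=0 B=6)
Step 2: pour(B -> A) -> (A=6 B=0)
Step 3: fill(B) -> (A=6 B=8)
Step 4: empty(B) -> (A=6 B=0)
Step 5: pour(A -> B) -> (A=0 B=6)
Step 6: fill(B) -> (A=0 B=8)
Step 7: pour(B -> A) -> (A=6 B=2)
Step 8: empty(B) -> (A=6 B=0)
Step 9: fill(B) -> (A=6 B=8)
Step 10: empty(B) -> (A=6 B=0)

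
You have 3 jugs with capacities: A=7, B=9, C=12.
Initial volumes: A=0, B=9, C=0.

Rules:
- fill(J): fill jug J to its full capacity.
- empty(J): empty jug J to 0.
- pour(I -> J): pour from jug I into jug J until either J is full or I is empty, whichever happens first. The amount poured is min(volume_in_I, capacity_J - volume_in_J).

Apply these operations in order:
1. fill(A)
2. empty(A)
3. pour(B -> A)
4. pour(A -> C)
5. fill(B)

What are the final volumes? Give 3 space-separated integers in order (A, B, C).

Step 1: fill(A) -> (A=7 B=9 C=0)
Step 2: empty(A) -> (A=0 B=9 C=0)
Step 3: pour(B -> A) -> (A=7 B=2 C=0)
Step 4: pour(A -> C) -> (A=0 B=2 C=7)
Step 5: fill(B) -> (A=0 B=9 C=7)

Answer: 0 9 7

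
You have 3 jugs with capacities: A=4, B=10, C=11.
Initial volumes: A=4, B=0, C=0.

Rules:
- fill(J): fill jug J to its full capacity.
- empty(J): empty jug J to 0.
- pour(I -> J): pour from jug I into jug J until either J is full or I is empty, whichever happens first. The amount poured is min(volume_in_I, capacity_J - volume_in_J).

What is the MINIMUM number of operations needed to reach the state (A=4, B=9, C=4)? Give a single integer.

BFS from (A=4, B=0, C=0). One shortest path:
  1. fill(B) -> (A=4 B=10 C=0)
  2. pour(B -> C) -> (A=4 B=0 C=10)
  3. fill(B) -> (A=4 B=10 C=10)
  4. pour(B -> C) -> (A=4 B=9 C=11)
  5. empty(C) -> (A=4 B=9 C=0)
  6. pour(A -> C) -> (A=0 B=9 C=4)
  7. fill(A) -> (A=4 B=9 C=4)
Reached target in 7 moves.

Answer: 7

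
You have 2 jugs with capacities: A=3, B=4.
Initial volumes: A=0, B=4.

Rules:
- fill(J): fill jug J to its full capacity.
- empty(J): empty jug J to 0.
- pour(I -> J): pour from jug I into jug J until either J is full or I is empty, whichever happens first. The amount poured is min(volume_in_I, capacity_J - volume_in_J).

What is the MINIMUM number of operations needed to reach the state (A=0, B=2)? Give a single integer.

Answer: 6

Derivation:
BFS from (A=0, B=4). One shortest path:
  1. pour(B -> A) -> (A=3 B=1)
  2. empty(A) -> (A=0 B=1)
  3. pour(B -> A) -> (A=1 B=0)
  4. fill(B) -> (A=1 B=4)
  5. pour(B -> A) -> (A=3 B=2)
  6. empty(A) -> (A=0 B=2)
Reached target in 6 moves.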